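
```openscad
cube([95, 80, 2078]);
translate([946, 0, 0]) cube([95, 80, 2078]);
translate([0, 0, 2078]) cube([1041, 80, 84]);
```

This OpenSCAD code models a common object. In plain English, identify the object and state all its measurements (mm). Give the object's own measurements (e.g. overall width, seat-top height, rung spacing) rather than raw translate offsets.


A door frame. The clear opening is 851 mm wide and 2078 mm high. Two 95 mm wide jambs, 80 mm deep, stand either side of the opening from the floor to the top of the opening. A 84 mm thick head sits across the top of both jambs, spanning the full outside width of the frame.


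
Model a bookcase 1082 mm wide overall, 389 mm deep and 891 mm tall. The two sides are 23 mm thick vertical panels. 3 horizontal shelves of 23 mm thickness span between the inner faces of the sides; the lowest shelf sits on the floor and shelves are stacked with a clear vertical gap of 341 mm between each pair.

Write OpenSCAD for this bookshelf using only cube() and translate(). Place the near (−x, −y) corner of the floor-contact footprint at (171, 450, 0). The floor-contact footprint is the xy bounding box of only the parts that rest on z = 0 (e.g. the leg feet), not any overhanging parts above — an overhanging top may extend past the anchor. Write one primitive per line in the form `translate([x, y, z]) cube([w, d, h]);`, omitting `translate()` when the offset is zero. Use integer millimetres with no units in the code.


translate([171, 450, 0]) cube([23, 389, 891]);
translate([1230, 450, 0]) cube([23, 389, 891]);
translate([194, 450, 0]) cube([1036, 389, 23]);
translate([194, 450, 364]) cube([1036, 389, 23]);
translate([194, 450, 728]) cube([1036, 389, 23]);


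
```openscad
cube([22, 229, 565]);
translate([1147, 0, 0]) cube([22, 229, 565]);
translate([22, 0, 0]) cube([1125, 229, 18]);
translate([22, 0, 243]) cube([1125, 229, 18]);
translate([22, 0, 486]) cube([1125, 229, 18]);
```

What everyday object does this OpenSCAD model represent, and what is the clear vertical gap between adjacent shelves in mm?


A bookshelf. The clear shelf gap is 225 mm.

Two tall side panels with 3 horizontal boards between them — a bookshelf. The first two shelf undersides are at z = 0 and z = 243; with shelf thickness 18, the clear gap is 243 − 0 − 18 = 225 mm.


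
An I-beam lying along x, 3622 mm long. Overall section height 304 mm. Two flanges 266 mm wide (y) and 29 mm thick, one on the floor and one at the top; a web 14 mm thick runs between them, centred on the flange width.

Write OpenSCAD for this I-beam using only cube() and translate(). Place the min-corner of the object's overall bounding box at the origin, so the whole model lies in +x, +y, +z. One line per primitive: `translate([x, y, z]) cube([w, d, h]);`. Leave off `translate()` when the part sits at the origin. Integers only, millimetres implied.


cube([3622, 266, 29]);
translate([0, 126, 29]) cube([3622, 14, 246]);
translate([0, 0, 275]) cube([3622, 266, 29]);


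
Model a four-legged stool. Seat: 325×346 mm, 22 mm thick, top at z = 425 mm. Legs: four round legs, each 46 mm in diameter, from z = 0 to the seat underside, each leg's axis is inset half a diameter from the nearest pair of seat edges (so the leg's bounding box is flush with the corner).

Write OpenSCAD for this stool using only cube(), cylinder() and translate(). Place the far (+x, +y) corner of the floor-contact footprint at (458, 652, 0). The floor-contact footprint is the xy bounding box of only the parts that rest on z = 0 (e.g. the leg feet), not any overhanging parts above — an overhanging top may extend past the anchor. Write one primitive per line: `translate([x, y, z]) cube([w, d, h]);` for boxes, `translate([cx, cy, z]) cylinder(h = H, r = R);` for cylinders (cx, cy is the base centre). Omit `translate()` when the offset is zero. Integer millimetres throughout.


translate([133, 306, 403]) cube([325, 346, 22]);
translate([156, 329, 0]) cylinder(h = 403, r = 23);
translate([435, 329, 0]) cylinder(h = 403, r = 23);
translate([156, 629, 0]) cylinder(h = 403, r = 23);
translate([435, 629, 0]) cylinder(h = 403, r = 23);


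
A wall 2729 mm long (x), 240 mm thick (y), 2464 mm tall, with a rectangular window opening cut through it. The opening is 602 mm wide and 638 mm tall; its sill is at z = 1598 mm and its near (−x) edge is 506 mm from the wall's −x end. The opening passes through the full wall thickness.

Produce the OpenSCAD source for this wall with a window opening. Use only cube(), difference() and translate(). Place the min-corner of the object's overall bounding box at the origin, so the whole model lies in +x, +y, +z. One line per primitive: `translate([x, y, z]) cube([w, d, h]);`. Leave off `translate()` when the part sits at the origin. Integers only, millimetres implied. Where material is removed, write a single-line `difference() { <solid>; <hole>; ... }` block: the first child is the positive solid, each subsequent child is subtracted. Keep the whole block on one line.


difference() { cube([2729, 240, 2464]); translate([506, 0, 1598]) cube([602, 240, 638]); }


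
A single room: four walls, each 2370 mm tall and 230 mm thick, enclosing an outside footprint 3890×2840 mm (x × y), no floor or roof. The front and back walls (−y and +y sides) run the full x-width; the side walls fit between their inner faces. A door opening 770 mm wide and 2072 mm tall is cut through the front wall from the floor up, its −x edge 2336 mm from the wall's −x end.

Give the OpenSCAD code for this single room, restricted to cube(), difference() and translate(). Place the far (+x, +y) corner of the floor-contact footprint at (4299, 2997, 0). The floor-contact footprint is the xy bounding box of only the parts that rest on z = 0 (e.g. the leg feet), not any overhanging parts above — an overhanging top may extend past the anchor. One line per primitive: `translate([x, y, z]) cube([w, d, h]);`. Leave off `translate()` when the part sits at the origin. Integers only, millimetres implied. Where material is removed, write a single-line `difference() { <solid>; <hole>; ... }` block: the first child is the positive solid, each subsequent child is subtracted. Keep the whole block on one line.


difference() { translate([409, 157, 0]) cube([3890, 230, 2370]); translate([2745, 157, 0]) cube([770, 230, 2072]); }
translate([409, 2767, 0]) cube([3890, 230, 2370]);
translate([409, 387, 0]) cube([230, 2380, 2370]);
translate([4069, 387, 0]) cube([230, 2380, 2370]);


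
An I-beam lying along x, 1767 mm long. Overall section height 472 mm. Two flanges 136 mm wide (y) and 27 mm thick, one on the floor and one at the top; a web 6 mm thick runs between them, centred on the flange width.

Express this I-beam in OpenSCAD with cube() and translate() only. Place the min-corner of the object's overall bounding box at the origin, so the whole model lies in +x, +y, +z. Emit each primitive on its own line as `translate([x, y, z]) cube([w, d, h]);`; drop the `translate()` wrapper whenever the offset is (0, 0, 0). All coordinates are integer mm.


cube([1767, 136, 27]);
translate([0, 65, 27]) cube([1767, 6, 418]);
translate([0, 0, 445]) cube([1767, 136, 27]);


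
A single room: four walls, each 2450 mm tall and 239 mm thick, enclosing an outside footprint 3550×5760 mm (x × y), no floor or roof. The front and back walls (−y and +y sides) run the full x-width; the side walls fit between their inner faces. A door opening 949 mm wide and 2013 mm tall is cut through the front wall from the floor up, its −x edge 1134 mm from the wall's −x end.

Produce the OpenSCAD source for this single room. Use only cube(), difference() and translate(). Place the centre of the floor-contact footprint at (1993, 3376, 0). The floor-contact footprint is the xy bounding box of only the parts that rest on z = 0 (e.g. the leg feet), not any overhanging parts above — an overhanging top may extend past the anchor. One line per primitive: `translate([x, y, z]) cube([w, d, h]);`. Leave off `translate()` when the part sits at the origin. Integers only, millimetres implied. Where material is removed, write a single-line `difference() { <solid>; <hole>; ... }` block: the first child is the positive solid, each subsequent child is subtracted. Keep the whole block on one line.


difference() { translate([218, 496, 0]) cube([3550, 239, 2450]); translate([1352, 496, 0]) cube([949, 239, 2013]); }
translate([218, 6017, 0]) cube([3550, 239, 2450]);
translate([218, 735, 0]) cube([239, 5282, 2450]);
translate([3529, 735, 0]) cube([239, 5282, 2450]);


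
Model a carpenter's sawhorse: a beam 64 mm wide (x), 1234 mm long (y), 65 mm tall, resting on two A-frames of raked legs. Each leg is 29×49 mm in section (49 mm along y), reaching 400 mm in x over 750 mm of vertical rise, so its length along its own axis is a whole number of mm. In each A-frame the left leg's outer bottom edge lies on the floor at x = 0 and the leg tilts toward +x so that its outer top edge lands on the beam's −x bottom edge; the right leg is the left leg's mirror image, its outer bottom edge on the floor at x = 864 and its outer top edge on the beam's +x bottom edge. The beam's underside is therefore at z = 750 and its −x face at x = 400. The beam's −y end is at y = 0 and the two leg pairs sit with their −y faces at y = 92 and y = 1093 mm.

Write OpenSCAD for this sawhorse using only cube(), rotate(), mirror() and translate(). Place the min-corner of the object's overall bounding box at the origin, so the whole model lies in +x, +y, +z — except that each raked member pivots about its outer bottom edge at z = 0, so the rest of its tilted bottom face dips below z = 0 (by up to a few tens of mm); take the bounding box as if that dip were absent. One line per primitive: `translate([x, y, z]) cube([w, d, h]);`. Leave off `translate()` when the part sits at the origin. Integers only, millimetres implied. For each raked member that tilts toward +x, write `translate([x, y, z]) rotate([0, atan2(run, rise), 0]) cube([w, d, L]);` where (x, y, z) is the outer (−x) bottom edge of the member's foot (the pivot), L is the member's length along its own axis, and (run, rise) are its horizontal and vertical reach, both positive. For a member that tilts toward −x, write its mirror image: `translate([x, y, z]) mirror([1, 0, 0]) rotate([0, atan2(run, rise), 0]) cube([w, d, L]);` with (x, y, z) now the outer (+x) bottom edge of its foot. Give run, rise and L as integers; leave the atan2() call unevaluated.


translate([400, 0, 750]) cube([64, 1234, 65]);
translate([0, 92, 0]) rotate([0, atan2(400, 750), 0]) cube([29, 49, 850]);
translate([864, 92, 0]) mirror([1, 0, 0]) rotate([0, atan2(400, 750), 0]) cube([29, 49, 850]);
translate([0, 1093, 0]) rotate([0, atan2(400, 750), 0]) cube([29, 49, 850]);
translate([864, 1093, 0]) mirror([1, 0, 0]) rotate([0, atan2(400, 750), 0]) cube([29, 49, 850]);


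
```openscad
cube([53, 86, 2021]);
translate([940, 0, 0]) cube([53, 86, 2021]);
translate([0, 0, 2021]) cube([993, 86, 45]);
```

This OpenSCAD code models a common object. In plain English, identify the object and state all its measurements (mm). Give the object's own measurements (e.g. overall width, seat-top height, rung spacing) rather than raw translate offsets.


A door frame. The clear opening is 887 mm wide and 2021 mm high. Two 53 mm wide jambs, 86 mm deep, stand either side of the opening from the floor to the top of the opening. A 45 mm thick head sits across the top of both jambs, spanning the full outside width of the frame.


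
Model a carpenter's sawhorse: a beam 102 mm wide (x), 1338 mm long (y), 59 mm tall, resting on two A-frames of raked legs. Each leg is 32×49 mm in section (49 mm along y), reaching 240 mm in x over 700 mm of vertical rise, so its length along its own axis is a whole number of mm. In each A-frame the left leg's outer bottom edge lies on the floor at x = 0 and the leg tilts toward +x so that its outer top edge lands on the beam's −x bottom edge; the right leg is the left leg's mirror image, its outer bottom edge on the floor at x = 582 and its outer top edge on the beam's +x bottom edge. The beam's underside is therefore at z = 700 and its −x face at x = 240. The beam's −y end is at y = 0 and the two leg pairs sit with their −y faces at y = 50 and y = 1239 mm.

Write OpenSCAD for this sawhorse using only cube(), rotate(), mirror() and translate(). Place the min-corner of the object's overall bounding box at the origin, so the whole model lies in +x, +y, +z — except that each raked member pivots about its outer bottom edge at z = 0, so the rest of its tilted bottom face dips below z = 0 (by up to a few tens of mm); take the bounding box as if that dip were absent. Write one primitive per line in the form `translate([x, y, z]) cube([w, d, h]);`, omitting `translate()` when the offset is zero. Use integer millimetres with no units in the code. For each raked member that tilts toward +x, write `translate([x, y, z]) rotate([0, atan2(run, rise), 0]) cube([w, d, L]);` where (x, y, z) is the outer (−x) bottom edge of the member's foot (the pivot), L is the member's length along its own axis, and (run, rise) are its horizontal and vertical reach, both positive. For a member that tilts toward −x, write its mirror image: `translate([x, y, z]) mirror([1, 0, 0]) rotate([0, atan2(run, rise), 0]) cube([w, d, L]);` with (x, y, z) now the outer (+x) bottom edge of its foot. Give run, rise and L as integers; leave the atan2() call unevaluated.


translate([240, 0, 700]) cube([102, 1338, 59]);
translate([0, 50, 0]) rotate([0, atan2(240, 700), 0]) cube([32, 49, 740]);
translate([582, 50, 0]) mirror([1, 0, 0]) rotate([0, atan2(240, 700), 0]) cube([32, 49, 740]);
translate([0, 1239, 0]) rotate([0, atan2(240, 700), 0]) cube([32, 49, 740]);
translate([582, 1239, 0]) mirror([1, 0, 0]) rotate([0, atan2(240, 700), 0]) cube([32, 49, 740]);


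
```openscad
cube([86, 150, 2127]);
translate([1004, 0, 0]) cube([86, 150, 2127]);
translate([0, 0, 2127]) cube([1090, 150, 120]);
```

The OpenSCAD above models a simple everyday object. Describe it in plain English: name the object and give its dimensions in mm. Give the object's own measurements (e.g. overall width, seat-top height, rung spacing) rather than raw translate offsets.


A door frame. The clear opening is 918 mm wide and 2127 mm high. Two 86 mm wide jambs, 150 mm deep, stand either side of the opening from the floor to the top of the opening. A 120 mm thick head sits across the top of both jambs, spanning the full outside width of the frame.


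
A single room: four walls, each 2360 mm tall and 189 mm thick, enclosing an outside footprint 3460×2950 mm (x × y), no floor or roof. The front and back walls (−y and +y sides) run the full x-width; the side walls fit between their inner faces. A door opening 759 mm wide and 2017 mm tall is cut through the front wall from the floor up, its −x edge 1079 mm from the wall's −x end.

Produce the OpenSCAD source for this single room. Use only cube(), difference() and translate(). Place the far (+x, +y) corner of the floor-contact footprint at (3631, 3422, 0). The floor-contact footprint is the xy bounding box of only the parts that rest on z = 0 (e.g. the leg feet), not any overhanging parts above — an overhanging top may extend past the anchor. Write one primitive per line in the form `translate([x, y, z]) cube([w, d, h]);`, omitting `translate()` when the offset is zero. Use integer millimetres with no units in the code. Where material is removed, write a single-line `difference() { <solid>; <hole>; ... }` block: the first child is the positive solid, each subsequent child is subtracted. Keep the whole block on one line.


difference() { translate([171, 472, 0]) cube([3460, 189, 2360]); translate([1250, 472, 0]) cube([759, 189, 2017]); }
translate([171, 3233, 0]) cube([3460, 189, 2360]);
translate([171, 661, 0]) cube([189, 2572, 2360]);
translate([3442, 661, 0]) cube([189, 2572, 2360]);


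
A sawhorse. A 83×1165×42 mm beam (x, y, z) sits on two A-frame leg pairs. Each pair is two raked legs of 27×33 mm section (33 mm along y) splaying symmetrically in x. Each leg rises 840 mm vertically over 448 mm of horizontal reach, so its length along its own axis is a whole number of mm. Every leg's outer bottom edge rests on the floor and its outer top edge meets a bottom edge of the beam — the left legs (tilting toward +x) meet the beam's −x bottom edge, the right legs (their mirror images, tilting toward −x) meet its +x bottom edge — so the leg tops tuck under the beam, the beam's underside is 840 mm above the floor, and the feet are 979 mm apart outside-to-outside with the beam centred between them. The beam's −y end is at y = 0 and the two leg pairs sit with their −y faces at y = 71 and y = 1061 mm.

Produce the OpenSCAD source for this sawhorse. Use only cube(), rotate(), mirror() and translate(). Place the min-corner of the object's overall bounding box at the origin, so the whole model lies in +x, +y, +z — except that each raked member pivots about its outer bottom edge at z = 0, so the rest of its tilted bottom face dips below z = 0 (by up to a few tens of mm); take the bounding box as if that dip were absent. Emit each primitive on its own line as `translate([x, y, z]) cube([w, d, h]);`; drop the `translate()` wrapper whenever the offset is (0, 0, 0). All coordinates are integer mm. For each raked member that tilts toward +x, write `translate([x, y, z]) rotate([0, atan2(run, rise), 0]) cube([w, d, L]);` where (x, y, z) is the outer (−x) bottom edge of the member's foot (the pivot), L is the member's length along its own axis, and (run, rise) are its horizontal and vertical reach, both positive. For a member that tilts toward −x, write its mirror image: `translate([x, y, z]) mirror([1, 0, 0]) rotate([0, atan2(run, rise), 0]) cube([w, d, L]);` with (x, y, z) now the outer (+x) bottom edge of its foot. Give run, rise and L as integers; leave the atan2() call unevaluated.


translate([448, 0, 840]) cube([83, 1165, 42]);
translate([0, 71, 0]) rotate([0, atan2(448, 840), 0]) cube([27, 33, 952]);
translate([979, 71, 0]) mirror([1, 0, 0]) rotate([0, atan2(448, 840), 0]) cube([27, 33, 952]);
translate([0, 1061, 0]) rotate([0, atan2(448, 840), 0]) cube([27, 33, 952]);
translate([979, 1061, 0]) mirror([1, 0, 0]) rotate([0, atan2(448, 840), 0]) cube([27, 33, 952]);


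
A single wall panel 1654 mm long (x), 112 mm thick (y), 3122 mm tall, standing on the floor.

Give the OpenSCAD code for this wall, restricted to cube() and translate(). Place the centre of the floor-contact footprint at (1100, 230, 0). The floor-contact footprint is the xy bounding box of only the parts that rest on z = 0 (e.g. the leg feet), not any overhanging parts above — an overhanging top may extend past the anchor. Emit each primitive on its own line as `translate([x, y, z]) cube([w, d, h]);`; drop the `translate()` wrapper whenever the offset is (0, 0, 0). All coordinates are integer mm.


translate([273, 174, 0]) cube([1654, 112, 3122]);


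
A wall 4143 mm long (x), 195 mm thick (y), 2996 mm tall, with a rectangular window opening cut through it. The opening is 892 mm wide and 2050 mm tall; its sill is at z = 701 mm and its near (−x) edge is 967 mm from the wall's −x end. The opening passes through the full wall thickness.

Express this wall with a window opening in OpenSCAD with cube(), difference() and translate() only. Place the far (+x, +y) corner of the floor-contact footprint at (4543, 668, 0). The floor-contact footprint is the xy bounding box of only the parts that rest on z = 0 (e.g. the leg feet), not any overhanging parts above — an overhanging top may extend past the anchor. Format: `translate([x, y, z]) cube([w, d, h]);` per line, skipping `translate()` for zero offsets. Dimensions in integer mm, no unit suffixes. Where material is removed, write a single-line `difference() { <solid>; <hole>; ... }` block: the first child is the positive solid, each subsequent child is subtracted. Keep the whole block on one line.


difference() { translate([400, 473, 0]) cube([4143, 195, 2996]); translate([1367, 473, 701]) cube([892, 195, 2050]); }


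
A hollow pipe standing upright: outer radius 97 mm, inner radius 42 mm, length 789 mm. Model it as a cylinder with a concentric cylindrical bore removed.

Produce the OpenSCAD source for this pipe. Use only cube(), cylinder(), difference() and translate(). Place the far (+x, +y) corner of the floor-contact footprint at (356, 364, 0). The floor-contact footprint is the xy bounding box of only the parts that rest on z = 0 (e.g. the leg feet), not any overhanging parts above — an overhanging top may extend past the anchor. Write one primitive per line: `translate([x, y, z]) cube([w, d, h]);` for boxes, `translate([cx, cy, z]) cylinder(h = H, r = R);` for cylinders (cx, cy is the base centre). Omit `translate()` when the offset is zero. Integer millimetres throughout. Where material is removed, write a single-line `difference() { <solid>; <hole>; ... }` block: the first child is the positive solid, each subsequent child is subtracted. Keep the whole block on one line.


difference() { translate([259, 267, 0]) cylinder(h = 789, r = 97); translate([259, 267, 0]) cylinder(h = 789, r = 42); }


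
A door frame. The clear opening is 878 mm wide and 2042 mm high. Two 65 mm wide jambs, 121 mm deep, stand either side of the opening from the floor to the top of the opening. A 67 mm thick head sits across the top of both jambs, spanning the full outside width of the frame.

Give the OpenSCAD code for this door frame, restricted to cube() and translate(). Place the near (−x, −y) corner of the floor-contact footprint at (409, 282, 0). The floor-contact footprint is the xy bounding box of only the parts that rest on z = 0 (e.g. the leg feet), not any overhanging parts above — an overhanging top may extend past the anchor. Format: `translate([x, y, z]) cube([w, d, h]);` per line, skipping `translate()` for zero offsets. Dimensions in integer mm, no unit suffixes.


translate([409, 282, 0]) cube([65, 121, 2042]);
translate([1352, 282, 0]) cube([65, 121, 2042]);
translate([409, 282, 2042]) cube([1008, 121, 67]);


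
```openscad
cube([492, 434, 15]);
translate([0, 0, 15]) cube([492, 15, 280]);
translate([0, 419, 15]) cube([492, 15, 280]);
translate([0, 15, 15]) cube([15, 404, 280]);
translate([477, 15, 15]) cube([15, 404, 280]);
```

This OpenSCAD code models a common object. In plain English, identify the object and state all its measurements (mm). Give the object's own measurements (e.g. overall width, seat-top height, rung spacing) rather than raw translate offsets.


An open-topped rectangular box: outside dimensions 492×434×295 mm, with a uniform wall and base thickness of 15 mm. The base is a full 492×434 slab on the floor; four walls sit on top of the base. The front and back walls (the −y and +y sides) span the full width; the two side walls fit between them.


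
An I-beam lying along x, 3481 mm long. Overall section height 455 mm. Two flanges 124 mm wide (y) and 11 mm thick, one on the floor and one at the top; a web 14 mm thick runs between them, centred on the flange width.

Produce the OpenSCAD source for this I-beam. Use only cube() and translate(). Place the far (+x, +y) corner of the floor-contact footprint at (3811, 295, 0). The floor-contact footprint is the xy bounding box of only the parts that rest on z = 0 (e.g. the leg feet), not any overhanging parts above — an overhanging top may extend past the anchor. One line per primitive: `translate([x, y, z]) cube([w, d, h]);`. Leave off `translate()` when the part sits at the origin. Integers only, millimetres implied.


translate([330, 171, 0]) cube([3481, 124, 11]);
translate([330, 226, 11]) cube([3481, 14, 433]);
translate([330, 171, 444]) cube([3481, 124, 11]);


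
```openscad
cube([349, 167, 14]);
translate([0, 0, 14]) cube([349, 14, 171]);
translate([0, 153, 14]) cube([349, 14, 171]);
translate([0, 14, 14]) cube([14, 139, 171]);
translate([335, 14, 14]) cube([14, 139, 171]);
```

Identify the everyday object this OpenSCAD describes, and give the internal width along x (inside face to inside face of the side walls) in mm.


An open box. The internal width is 321 mm.

A 349×167 base slab with four walls standing on it — an open box. The base is 349 mm wide and the walls are 14 mm thick, so the internal width is 349 − 2 × 14 = 321 mm.


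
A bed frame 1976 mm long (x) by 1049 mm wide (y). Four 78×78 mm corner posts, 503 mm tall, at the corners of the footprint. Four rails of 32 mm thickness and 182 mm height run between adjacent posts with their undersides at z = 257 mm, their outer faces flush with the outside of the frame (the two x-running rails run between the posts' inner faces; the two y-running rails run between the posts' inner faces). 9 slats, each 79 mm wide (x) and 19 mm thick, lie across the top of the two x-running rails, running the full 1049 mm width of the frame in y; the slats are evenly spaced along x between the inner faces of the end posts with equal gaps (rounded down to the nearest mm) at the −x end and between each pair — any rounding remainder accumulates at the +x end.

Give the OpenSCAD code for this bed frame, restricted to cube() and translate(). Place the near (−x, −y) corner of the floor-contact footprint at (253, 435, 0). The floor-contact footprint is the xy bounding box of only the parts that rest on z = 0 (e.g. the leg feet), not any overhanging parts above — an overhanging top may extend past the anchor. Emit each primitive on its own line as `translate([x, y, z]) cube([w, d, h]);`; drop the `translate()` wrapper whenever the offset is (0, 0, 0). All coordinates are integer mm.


translate([253, 435, 0]) cube([78, 78, 503]);
translate([253, 1406, 0]) cube([78, 78, 503]);
translate([2151, 435, 0]) cube([78, 78, 503]);
translate([2151, 1406, 0]) cube([78, 78, 503]);
translate([331, 435, 257]) cube([1820, 32, 182]);
translate([331, 1452, 257]) cube([1820, 32, 182]);
translate([253, 513, 257]) cube([32, 893, 182]);
translate([2197, 513, 257]) cube([32, 893, 182]);
translate([441, 435, 439]) cube([79, 1049, 19]);
translate([630, 435, 439]) cube([79, 1049, 19]);
translate([819, 435, 439]) cube([79, 1049, 19]);
translate([1008, 435, 439]) cube([79, 1049, 19]);
translate([1197, 435, 439]) cube([79, 1049, 19]);
translate([1386, 435, 439]) cube([79, 1049, 19]);
translate([1575, 435, 439]) cube([79, 1049, 19]);
translate([1764, 435, 439]) cube([79, 1049, 19]);
translate([1953, 435, 439]) cube([79, 1049, 19]);


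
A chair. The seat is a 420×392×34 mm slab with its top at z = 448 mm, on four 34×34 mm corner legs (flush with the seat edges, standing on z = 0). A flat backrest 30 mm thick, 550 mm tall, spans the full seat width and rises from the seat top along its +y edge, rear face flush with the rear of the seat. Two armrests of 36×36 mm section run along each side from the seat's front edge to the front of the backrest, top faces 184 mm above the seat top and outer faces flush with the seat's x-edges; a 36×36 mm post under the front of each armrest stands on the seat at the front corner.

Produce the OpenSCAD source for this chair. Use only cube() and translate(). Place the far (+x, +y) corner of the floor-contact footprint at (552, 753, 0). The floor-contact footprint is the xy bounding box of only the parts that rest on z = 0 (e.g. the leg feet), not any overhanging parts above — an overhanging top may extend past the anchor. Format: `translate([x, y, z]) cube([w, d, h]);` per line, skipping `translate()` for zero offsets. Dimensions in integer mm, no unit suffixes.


// leg_h = 448 - 34 = 414
// arm post h = 184 - 36 = 148
translate([132, 361, 414]) cube([420, 392, 34]);
translate([132, 361, 0]) cube([34, 34, 414]);
translate([518, 361, 0]) cube([34, 34, 414]);
translate([132, 719, 0]) cube([34, 34, 414]);
translate([518, 719, 0]) cube([34, 34, 414]);
translate([132, 723, 448]) cube([420, 30, 550]);
translate([132, 361, 596]) cube([36, 362, 36]);
translate([516, 361, 596]) cube([36, 362, 36]);
translate([132, 361, 448]) cube([36, 36, 148]);
translate([516, 361, 448]) cube([36, 36, 148]);


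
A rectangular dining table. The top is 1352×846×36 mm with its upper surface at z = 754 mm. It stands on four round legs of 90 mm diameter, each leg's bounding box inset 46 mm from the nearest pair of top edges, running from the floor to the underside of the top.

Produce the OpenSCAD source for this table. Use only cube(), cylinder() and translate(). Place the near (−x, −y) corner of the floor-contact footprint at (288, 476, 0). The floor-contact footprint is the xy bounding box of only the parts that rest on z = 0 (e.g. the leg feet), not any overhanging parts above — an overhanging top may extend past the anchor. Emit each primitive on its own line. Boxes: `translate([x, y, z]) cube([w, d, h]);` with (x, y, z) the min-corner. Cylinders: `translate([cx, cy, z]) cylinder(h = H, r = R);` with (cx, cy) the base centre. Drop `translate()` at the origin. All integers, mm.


translate([242, 430, 718]) cube([1352, 846, 36]);
translate([333, 521, 0]) cylinder(h = 718, r = 45);
translate([1503, 521, 0]) cylinder(h = 718, r = 45);
translate([333, 1185, 0]) cylinder(h = 718, r = 45);
translate([1503, 1185, 0]) cylinder(h = 718, r = 45);


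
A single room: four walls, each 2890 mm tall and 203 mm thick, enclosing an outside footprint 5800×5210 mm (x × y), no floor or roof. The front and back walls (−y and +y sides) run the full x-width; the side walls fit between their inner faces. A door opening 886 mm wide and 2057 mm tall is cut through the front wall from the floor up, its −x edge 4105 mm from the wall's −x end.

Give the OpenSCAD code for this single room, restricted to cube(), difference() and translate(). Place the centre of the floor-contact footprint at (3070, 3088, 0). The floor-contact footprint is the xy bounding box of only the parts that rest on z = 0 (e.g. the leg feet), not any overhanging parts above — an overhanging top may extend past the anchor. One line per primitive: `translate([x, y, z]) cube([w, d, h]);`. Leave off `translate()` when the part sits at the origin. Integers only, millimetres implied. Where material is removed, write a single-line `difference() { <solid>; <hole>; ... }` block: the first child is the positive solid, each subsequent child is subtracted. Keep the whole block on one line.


difference() { translate([170, 483, 0]) cube([5800, 203, 2890]); translate([4275, 483, 0]) cube([886, 203, 2057]); }
translate([170, 5490, 0]) cube([5800, 203, 2890]);
translate([170, 686, 0]) cube([203, 4804, 2890]);
translate([5767, 686, 0]) cube([203, 4804, 2890]);


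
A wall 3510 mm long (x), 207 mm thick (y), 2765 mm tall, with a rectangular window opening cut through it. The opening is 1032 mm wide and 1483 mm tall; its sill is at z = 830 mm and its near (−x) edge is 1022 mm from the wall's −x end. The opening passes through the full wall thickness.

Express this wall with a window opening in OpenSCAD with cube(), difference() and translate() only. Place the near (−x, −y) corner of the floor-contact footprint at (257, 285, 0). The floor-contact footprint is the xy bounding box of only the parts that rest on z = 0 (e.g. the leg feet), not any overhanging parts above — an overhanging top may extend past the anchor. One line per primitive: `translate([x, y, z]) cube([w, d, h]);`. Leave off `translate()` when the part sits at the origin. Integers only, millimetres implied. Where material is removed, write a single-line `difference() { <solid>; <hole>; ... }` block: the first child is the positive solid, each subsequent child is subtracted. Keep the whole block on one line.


difference() { translate([257, 285, 0]) cube([3510, 207, 2765]); translate([1279, 285, 830]) cube([1032, 207, 1483]); }


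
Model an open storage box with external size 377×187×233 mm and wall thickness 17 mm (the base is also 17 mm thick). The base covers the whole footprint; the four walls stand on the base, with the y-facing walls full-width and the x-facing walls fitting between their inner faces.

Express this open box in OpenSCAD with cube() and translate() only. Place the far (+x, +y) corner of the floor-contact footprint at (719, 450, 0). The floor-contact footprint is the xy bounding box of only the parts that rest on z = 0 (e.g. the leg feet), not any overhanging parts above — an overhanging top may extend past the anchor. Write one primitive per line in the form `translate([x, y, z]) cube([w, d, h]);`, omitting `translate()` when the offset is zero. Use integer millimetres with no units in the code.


translate([342, 263, 0]) cube([377, 187, 17]);
translate([342, 263, 17]) cube([377, 17, 216]);
translate([342, 433, 17]) cube([377, 17, 216]);
translate([342, 280, 17]) cube([17, 153, 216]);
translate([702, 280, 17]) cube([17, 153, 216]);


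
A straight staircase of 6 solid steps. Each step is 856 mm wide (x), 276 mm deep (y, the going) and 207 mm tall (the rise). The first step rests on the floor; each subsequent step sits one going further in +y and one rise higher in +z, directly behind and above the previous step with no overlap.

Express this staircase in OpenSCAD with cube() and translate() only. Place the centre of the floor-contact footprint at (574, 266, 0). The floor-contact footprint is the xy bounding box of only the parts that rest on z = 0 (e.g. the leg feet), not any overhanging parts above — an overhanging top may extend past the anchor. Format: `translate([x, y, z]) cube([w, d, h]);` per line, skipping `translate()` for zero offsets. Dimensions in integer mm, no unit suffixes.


translate([146, 128, 0]) cube([856, 276, 207]);
translate([146, 404, 207]) cube([856, 276, 207]);
translate([146, 680, 414]) cube([856, 276, 207]);
translate([146, 956, 621]) cube([856, 276, 207]);
translate([146, 1232, 828]) cube([856, 276, 207]);
translate([146, 1508, 1035]) cube([856, 276, 207]);


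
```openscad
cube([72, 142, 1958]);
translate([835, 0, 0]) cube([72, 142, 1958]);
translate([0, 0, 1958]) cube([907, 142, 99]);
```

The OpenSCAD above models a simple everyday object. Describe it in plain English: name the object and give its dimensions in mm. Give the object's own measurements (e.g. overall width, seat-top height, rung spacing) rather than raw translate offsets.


A door frame. The clear opening is 763 mm wide and 1958 mm high. Two 72 mm wide jambs, 142 mm deep, stand either side of the opening from the floor to the top of the opening. A 99 mm thick head sits across the top of both jambs, spanning the full outside width of the frame.


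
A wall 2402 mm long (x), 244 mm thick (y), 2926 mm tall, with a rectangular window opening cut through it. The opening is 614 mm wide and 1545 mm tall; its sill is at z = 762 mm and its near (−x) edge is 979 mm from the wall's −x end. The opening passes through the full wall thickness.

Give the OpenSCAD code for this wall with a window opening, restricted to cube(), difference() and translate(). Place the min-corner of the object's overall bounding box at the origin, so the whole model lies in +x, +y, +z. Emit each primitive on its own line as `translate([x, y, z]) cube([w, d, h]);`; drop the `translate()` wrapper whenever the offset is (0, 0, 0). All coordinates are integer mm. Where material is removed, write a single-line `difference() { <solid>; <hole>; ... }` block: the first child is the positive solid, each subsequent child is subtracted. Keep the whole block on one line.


difference() { cube([2402, 244, 2926]); translate([979, 0, 762]) cube([614, 244, 1545]); }


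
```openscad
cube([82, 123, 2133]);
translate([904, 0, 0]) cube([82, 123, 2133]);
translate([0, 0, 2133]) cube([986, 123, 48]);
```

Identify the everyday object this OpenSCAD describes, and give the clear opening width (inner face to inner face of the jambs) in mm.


A door frame. The clear opening width is 822 mm.

Two 2133 mm tall posts with a header on top — a door frame. The left jamb is 82 mm wide at x = 0; the right jamb starts at x = 904. The clear opening is 904 − 82 = 822 mm.


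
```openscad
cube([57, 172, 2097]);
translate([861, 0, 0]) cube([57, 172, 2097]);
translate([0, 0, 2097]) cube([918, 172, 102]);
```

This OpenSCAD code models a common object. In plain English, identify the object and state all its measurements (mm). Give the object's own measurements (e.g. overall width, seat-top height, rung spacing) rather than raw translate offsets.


A door frame. The clear opening is 804 mm wide and 2097 mm high. Two 57 mm wide jambs, 172 mm deep, stand either side of the opening from the floor to the top of the opening. A 102 mm thick head sits across the top of both jambs, spanning the full outside width of the frame.


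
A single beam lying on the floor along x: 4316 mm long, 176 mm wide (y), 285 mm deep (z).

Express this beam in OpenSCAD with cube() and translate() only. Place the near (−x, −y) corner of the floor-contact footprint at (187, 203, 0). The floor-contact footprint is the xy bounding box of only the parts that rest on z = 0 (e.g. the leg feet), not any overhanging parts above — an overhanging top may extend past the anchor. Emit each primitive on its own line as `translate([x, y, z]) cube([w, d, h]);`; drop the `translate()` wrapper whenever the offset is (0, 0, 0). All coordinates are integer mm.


translate([187, 203, 0]) cube([4316, 176, 285]);


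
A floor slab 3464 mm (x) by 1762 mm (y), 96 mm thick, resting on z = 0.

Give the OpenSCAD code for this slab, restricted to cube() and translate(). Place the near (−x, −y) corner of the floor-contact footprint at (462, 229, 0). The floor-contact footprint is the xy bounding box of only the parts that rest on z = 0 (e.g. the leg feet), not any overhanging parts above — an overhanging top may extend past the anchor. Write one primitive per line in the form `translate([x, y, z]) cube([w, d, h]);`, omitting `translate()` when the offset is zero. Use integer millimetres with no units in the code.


translate([462, 229, 0]) cube([3464, 1762, 96]);


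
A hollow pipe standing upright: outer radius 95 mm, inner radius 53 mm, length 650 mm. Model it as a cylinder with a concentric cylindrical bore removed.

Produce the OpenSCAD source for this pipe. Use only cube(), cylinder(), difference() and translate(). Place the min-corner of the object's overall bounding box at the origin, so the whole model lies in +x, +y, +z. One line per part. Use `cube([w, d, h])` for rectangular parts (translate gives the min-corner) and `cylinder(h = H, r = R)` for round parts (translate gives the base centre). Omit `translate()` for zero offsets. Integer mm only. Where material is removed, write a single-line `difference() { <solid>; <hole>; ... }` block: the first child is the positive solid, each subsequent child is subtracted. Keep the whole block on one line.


difference() { translate([95, 95, 0]) cylinder(h = 650, r = 95); translate([95, 95, 0]) cylinder(h = 650, r = 53); }


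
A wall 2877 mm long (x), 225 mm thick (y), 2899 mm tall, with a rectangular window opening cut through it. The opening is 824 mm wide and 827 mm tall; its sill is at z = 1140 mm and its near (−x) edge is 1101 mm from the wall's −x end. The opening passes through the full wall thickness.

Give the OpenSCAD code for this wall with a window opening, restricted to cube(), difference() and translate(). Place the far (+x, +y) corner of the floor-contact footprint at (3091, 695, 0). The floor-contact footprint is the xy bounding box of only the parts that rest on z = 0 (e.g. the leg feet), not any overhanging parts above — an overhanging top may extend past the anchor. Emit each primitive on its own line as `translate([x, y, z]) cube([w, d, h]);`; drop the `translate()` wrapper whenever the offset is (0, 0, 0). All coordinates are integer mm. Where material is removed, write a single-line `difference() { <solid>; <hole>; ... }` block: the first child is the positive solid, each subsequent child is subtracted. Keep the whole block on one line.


difference() { translate([214, 470, 0]) cube([2877, 225, 2899]); translate([1315, 470, 1140]) cube([824, 225, 827]); }


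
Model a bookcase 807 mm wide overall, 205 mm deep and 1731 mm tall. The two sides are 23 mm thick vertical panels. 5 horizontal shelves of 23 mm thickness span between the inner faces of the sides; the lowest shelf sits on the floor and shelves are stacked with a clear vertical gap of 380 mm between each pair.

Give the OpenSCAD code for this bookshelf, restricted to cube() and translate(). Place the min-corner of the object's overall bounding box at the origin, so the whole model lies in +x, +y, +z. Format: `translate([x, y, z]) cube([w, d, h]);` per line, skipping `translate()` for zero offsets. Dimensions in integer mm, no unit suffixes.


cube([23, 205, 1731]);
translate([784, 0, 0]) cube([23, 205, 1731]);
translate([23, 0, 0]) cube([761, 205, 23]);
translate([23, 0, 403]) cube([761, 205, 23]);
translate([23, 0, 806]) cube([761, 205, 23]);
translate([23, 0, 1209]) cube([761, 205, 23]);
translate([23, 0, 1612]) cube([761, 205, 23]);
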